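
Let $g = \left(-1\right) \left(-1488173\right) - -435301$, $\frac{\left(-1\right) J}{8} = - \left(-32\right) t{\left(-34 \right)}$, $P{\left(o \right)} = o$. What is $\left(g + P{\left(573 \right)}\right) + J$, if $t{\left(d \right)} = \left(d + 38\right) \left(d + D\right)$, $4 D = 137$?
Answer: $1923791$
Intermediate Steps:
$D = \frac{137}{4}$ ($D = \frac{1}{4} \cdot 137 = \frac{137}{4} \approx 34.25$)
$t{\left(d \right)} = \left(38 + d\right) \left(\frac{137}{4} + d\right)$ ($t{\left(d \right)} = \left(d + 38\right) \left(d + \frac{137}{4}\right) = \left(38 + d\right) \left(\frac{137}{4} + d\right)$)
$J = -256$ ($J = - 8 \left(- \left(-32\right) \left(\frac{2603}{2} + \left(-34\right)^{2} + \frac{289}{4} \left(-34\right)\right)\right) = - 8 \left(- \left(-32\right) \left(\frac{2603}{2} + 1156 - \frac{4913}{2}\right)\right) = - 8 \left(- \left(-32\right) 1\right) = - 8 \left(\left(-1\right) \left(-32\right)\right) = \left(-8\right) 32 = -256$)
$g = 1923474$ ($g = 1488173 + 435301 = 1923474$)
$\left(g + P{\left(573 \right)}\right) + J = \left(1923474 + 573\right) - 256 = 1924047 - 256 = 1923791$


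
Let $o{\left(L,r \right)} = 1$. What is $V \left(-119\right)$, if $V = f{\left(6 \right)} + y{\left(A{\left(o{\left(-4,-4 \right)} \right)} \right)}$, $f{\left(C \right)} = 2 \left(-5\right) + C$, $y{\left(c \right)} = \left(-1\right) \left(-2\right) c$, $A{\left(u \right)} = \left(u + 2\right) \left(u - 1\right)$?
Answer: $476$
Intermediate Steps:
$A{\left(u \right)} = \left(-1 + u\right) \left(2 + u\right)$ ($A{\left(u \right)} = \left(2 + u\right) \left(-1 + u\right) = \left(-1 + u\right) \left(2 + u\right)$)
$y{\left(c \right)} = 2 c$
$f{\left(C \right)} = -10 + C$
$V = -4$ ($V = \left(-10 + 6\right) + 2 \left(-2 + 1 + 1^{2}\right) = -4 + 2 \left(-2 + 1 + 1\right) = -4 + 2 \cdot 0 = -4 + 0 = -4$)
$V \left(-119\right) = \left(-4\right) \left(-119\right) = 476$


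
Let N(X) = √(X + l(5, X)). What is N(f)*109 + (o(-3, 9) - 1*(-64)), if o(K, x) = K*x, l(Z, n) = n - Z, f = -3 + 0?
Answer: 37 + 109*I*√11 ≈ 37.0 + 361.51*I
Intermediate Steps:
f = -3
N(X) = √(-5 + 2*X) (N(X) = √(X + (X - 1*5)) = √(X + (X - 5)) = √(X + (-5 + X)) = √(-5 + 2*X))
N(f)*109 + (o(-3, 9) - 1*(-64)) = √(-5 + 2*(-3))*109 + (-3*9 - 1*(-64)) = √(-5 - 6)*109 + (-27 + 64) = √(-11)*109 + 37 = (I*√11)*109 + 37 = 109*I*√11 + 37 = 37 + 109*I*√11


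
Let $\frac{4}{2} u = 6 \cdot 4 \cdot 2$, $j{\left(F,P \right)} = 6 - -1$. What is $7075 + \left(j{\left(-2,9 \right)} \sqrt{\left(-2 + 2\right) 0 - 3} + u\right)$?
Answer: $7099 + 7 i \sqrt{3} \approx 7099.0 + 12.124 i$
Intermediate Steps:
$j{\left(F,P \right)} = 7$ ($j{\left(F,P \right)} = 6 + 1 = 7$)
$u = 24$ ($u = \frac{6 \cdot 4 \cdot 2}{2} = \frac{24 \cdot 2}{2} = \frac{1}{2} \cdot 48 = 24$)
$7075 + \left(j{\left(-2,9 \right)} \sqrt{\left(-2 + 2\right) 0 - 3} + u\right) = 7075 + \left(7 \sqrt{\left(-2 + 2\right) 0 - 3} + 24\right) = 7075 + \left(7 \sqrt{0 \cdot 0 - 3} + 24\right) = 7075 + \left(7 \sqrt{0 - 3} + 24\right) = 7075 + \left(7 \sqrt{-3} + 24\right) = 7075 + \left(7 i \sqrt{3} + 24\right) = 7075 + \left(24 + 7 i \sqrt{3}\right) = 7099 + 7 i \sqrt{3}$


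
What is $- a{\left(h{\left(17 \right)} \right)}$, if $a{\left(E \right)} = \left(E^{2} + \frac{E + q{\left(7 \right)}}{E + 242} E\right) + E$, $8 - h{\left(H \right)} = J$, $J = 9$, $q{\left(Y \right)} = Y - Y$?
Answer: $- \frac{1}{241} \approx -0.0041494$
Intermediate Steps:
$q{\left(Y \right)} = 0$
$h{\left(H \right)} = -1$ ($h{\left(H \right)} = 8 - 9 = -1$)
$a{\left(E \right)} = E + E^{2} + \frac{E^{2}}{242 + E}$ ($a{\left(E \right)} = \left(E^{2} + \frac{E + 0}{E + 242} E\right) + E = \left(E^{2} + \frac{E}{242 + E} E\right) + E = \left(E^{2} + \frac{E^{2}}{242 + E}\right) + E = E + E^{2} + \frac{E^{2}}{242 + E}$)
$- a{\left(h{\left(17 \right)} \right)} = - \frac{\left(-1\right) \left(242 + \left(-1\right)^{2} + 244 \left(-1\right)\right)}{242 - 1} = - \frac{\left(-1\right) \left(242 + 1 - 244\right)}{241} = - \frac{\left(-1\right) \left(-1\right)}{241} = \left(-1\right) \frac{1}{241} = - \frac{1}{241}$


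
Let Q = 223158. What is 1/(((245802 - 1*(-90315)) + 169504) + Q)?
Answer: 1/728779 ≈ 1.3722e-6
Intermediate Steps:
1/(((245802 - 1*(-90315)) + 169504) + Q) = 1/(((245802 - 1*(-90315)) + 169504) + 223158) = 1/(((245802 + 90315) + 169504) + 223158) = 1/((336117 + 169504) + 223158) = 1/(505621 + 223158) = 1/728779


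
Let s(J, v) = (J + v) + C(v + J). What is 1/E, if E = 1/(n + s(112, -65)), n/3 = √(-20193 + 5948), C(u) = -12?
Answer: 35 + 3*I*√14245 ≈ 35.0 + 358.06*I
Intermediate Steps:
s(J, v) = -12 + J + v (s(J, v) = (J + v) - 12 = -12 + J + v)
n = 3*I*√14245 (n = 3*√(-20193 + 5948) = 3*√(-14245) = 3*(I*√14245) = 3*I*√14245 ≈ 358.06*I)
E = 1/(35 + 3*I*√14245) (E = 1/(3*I*√14245 + (-12 + 112 - 65)) = 1/(3*I*√14245 + 35) = 1/(35 + 3*I*√14245) ≈ 0.00027042 - 0.0027664*I)
1/E = 1/(1/3698 - 3*I*√14245/129430)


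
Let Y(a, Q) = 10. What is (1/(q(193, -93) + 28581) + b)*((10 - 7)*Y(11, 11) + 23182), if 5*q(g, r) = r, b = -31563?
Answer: -26157458601253/35703 ≈ -7.3264e+8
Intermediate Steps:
q(g, r) = r/5
(1/(q(193, -93) + 28581) + b)*((10 - 7)*Y(11, 11) + 23182) = (1/((⅕)*(-93) + 28581) - 31563)*((10 - 7)*10 + 23182) = (1/(-93/5 + 28581) - 31563)*(3*10 + 23182) = (1/(142812/5) - 31563)*(30 + 23182) = (5/142812 - 31563)*23212 = -4507575151/142812*23212 = -26157458601253/35703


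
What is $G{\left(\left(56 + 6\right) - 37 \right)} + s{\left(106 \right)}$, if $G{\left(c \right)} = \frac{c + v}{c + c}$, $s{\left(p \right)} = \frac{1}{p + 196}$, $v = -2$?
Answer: $\frac{1749}{3775} \approx 0.46331$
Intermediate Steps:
$s{\left(p \right)} = \frac{1}{196 + p}$
$G{\left(c \right)} = \frac{-2 + c}{2 c}$ ($G{\left(c \right)} = \frac{c - 2}{c + c} = \frac{-2 + c}{2 c}$)
$G{\left(\left(56 + 6\right) - 37 \right)} + s{\left(106 \right)} = \frac{-2 + \left(\left(56 + 6\right) - 37\right)}{2 \left(\left(56 + 6\right) - 37\right)} + \frac{1}{196 + 106} = \frac{-2 + \left(62 - 37\right)}{2 \left(62 - 37\right)} + \frac{1}{302} = \frac{-2 + 25}{2 \cdot 25} + \frac{1}{302} = \frac{1}{2} \cdot \frac{1}{25} \cdot 23 + \frac{1}{302} = \frac{23}{50} + \frac{1}{302} = \frac{1749}{3775}$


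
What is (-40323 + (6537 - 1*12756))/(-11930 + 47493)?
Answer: -46542/35563 ≈ -1.3087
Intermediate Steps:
(-40323 + (6537 - 1*12756))/(-11930 + 47493) = (-40323 + (6537 - 12756))/35563 = (-40323 - 6219)*(1/35563) = -46542*1/35563 = -46542/35563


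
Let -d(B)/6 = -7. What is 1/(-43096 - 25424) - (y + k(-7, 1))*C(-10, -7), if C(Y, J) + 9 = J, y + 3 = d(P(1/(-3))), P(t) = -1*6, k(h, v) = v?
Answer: 43852799/68520 ≈ 640.00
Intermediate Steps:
P(t) = -6
d(B) = 42 (d(B) = -6*(-7) = 42)
y = 39 (y = -3 + 42 = 39)
C(Y, J) = -9 + J
1/(-43096 - 25424) - (y + k(-7, 1))*C(-10, -7) = 1/(-43096 - 25424) - (39 + 1)*(-9 - 7) = 1/(-68520) - 40*(-16) = -1/68520 - 1*(-640) = -1/68520 + 640 = 43852799/68520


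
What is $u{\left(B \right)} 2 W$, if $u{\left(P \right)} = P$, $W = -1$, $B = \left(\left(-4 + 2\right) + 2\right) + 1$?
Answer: $-2$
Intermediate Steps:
$B = 1$ ($B = \left(-2 + 2\right) + 1 = 0 + 1 = 1$)
$u{\left(B \right)} 2 W = 1 \cdot 2 \left(-1\right) = 2 \left(-1\right) = -2$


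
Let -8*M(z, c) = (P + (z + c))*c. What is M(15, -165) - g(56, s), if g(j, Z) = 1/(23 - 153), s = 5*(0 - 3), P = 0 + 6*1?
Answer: -386099/130 ≈ -2970.0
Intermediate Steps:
P = 6 (P = 0 + 6 = 6)
s = -15 (s = 5*(-3) = -15)
g(j, Z) = -1/130 (g(j, Z) = 1/(-130) = -1/130)
M(z, c) = -c*(6 + c + z)/8 (M(z, c) = -(6 + (z + c))*c/8 = -(6 + (c + z))*c/8 = -(6 + c + z)*c/8 = -c*(6 + c + z)/8)
M(15, -165) - g(56, s) = -⅛*(-165)*(6 - 165 + 15) - 1*(-1/130) = -⅛*(-165)*(-144) + 1/130 = -2970 + 1/130 = -386099/130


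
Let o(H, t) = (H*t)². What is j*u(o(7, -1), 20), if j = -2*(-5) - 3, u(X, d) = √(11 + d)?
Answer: 7*√31 ≈ 38.974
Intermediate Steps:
o(H, t) = H²*t²
j = 7 (j = 10 - 3 = 7)
j*u(o(7, -1), 20) = 7*√(11 + 20) = 7*√31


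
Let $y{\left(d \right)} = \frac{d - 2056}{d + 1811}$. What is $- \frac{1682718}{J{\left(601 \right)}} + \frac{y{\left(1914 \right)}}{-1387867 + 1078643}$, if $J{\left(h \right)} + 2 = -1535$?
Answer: $\frac{969127273033727}{885203948900} \approx 1094.8$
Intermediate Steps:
$J{\left(h \right)} = -1537$ ($J{\left(h \right)} = -2 - 1535 = -1537$)
$y{\left(d \right)} = \frac{-2056 + d}{1811 + d}$
$- \frac{1682718}{J{\left(601 \right)}} + \frac{y{\left(1914 \right)}}{-1387867 + 1078643} = - \frac{1682718}{-1537} + \frac{\frac{1}{1811 + 1914} \left(-2056 + 1914\right)}{-1387867 + 1078643} = \left(-1682718\right) \left(- \frac{1}{1537}\right) + \frac{\frac{1}{3725} \left(-142\right)}{-309224} = \frac{1682718}{1537} + \frac{1}{3725} \left(-142\right) \left(- \frac{1}{309224}\right) = \frac{1682718}{1537} - - \frac{71}{575929700} = \frac{1682718}{1537} + \frac{71}{575929700} = \frac{969127273033727}{885203948900}$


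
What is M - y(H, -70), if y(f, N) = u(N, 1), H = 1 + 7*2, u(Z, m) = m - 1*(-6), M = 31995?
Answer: 31988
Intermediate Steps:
u(Z, m) = 6 + m (u(Z, m) = m + 6 = 6 + m)
H = 15 (H = 1 + 14 = 15)
y(f, N) = 7 (y(f, N) = 6 + 1 = 7)
M - y(H, -70) = 31995 - 1*7 = 31995 - 7 = 31988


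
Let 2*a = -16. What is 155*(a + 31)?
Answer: 3565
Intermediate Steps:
a = -8 (a = (½)*(-16) = -8)
155*(a + 31) = 155*(-8 + 31) = 155*23 = 3565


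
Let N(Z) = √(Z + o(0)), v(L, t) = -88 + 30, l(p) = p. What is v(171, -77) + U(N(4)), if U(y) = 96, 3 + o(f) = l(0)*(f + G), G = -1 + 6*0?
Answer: 38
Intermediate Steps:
G = -1 (G = -1 + 0 = -1)
v(L, t) = -58
o(f) = -3 (o(f) = -3 + 0*(f - 1) = -3 + 0*(-1 + f) = -3 + 0 = -3)
N(Z) = √(-3 + Z) (N(Z) = √(Z - 3) = √(-3 + Z))
v(171, -77) + U(N(4)) = -58 + 96 = 38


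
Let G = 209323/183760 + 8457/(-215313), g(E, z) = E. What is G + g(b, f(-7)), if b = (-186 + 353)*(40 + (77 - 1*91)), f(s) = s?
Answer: 57279575665913/13188638960 ≈ 4343.1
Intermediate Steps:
b = 4342 (b = 167*(40 + (77 - 91)) = 167*(40 - 14) = 167*26 = 4342)
G = 14505301593/13188638960 (G = 209323*(1/183760) + 8457*(-1/215313) = 209323/183760 - 2819/71771 = 14505301593/13188638960 ≈ 1.0998)
G + g(b, f(-7)) = 14505301593/13188638960 + 4342 = 57279575665913/13188638960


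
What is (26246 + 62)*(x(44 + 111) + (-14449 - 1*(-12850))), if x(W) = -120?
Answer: -45223452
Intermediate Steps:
(26246 + 62)*(x(44 + 111) + (-14449 - 1*(-12850))) = (26246 + 62)*(-120 + (-14449 - 1*(-12850))) = 26308*(-120 + (-14449 + 12850)) = 26308*(-120 - 1599) = 26308*(-1719) = -45223452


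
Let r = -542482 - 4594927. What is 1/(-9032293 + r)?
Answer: -1/14169702 ≈ -7.0573e-8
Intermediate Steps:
r = -5137409
1/(-9032293 + r) = 1/(-9032293 - 5137409) = 1/(-14169702) = -1/14169702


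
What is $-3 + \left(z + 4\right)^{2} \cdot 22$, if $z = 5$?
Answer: $1779$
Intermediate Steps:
$-3 + \left(z + 4\right)^{2} \cdot 22 = -3 + \left(5 + 4\right)^{2} \cdot 22 = -3 + 9^{2} \cdot 22 = -3 + 81 \cdot 22 = -3 + 1782 = 1779$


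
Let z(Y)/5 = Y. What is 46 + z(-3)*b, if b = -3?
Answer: 91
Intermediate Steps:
z(Y) = 5*Y
46 + z(-3)*b = 46 + (5*(-3))*(-3) = 46 - 15*(-3) = 46 + 45 = 91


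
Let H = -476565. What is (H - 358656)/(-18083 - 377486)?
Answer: 835221/395569 ≈ 2.1114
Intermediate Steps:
(H - 358656)/(-18083 - 377486) = (-476565 - 358656)/(-18083 - 377486) = -835221/(-395569) = -835221*(-1/395569) = 835221/395569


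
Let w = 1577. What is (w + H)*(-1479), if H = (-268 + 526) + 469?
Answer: -3407616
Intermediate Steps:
H = 727 (H = 258 + 469 = 727)
(w + H)*(-1479) = (1577 + 727)*(-1479) = 2304*(-1479) = -3407616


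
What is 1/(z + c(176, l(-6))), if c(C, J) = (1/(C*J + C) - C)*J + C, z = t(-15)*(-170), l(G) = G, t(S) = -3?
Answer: 440/766483 ≈ 0.00057405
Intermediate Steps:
z = 510 (z = -3*(-170) = 510)
c(C, J) = C + J*(1/(C + C*J) - C) (c(C, J) = (1/(C + C*J) - C)*J + C = J*(1/(C + C*J) - C) + C = C + J*(1/(C + C*J) - C))
1/(z + c(176, l(-6))) = 1/(510 + (-6 + 176² - 1*176²*(-6)²)/(176*(1 - 6))) = 1/(510 + (1/176)*(-6 + 30976 - 1*30976*36)/(-5)) = 1/(510 + (1/176)*(-⅕)*(-6 + 30976 - 1115136)) = 1/(510 + (1/176)*(-⅕)*(-1084166)) = 1/(510 + 542083/440) = 1/(766483/440) = 440/766483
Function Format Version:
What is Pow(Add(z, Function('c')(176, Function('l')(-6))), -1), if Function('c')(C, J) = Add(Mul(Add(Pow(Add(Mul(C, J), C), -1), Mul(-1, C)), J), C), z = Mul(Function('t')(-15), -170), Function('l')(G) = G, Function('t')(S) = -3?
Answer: Rational(440, 766483) ≈ 0.00057405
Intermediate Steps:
z = 510 (z = Mul(-3, -170) = 510)
Function('c')(C, J) = Add(C, Mul(J, Add(Pow(Add(C, Mul(C, J)), -1), Mul(-1, C)))) (Function('c')(C, J) = Add(Mul(Add(Pow(Add(C, Mul(C, J)), -1), Mul(-1, C)), J), C) = Add(Mul(J, Add(Pow(Add(C, Mul(C, J)), -1), Mul(-1, C))), C) = Add(C, Mul(J, Add(Pow(Add(C, Mul(C, J)), -1), Mul(-1, C)))))
Pow(Add(z, Function('c')(176, Function('l')(-6))), -1) = Pow(Add(510, Mul(Pow(176, -1), Pow(Add(1, -6), -1), Add(-6, Pow(176, 2), Mul(-1, Pow(176, 2), Pow(-6, 2))))), -1) = Pow(Add(510, Mul(Rational(1, 176), Pow(-5, -1), Add(-6, 30976, Mul(-1, 30976, 36)))), -1) = Pow(Add(510, Mul(Rational(1, 176), Rational(-1, 5), Add(-6, 30976, -1115136))), -1) = Pow(Add(510, Mul(Rational(1, 176), Rational(-1, 5), -1084166)), -1) = Pow(Add(510, Rational(542083, 440)), -1) = Pow(Rational(766483, 440), -1) = Rational(440, 766483)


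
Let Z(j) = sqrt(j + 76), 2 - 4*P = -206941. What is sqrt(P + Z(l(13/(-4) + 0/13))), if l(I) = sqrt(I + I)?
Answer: sqrt(206943 + 2*sqrt(2)*sqrt(152 + I*sqrt(26)))/2 ≈ 227.47 + 0.00032136*I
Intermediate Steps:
l(I) = sqrt(2)*sqrt(I) (l(I) = sqrt(2*I) = sqrt(2)*sqrt(I))
P = 206943/4 (P = 1/2 - 1/4*(-206941) = 1/2 + 206941/4 = 206943/4 ≈ 51736.)
Z(j) = sqrt(76 + j)
sqrt(P + Z(l(13/(-4) + 0/13))) = sqrt(206943/4 + sqrt(76 + sqrt(2)*sqrt(13/(-4) + 0/13))) = sqrt(206943/4 + sqrt(76 + sqrt(2)*sqrt(13*(-1/4) + 0*(1/13)))) = sqrt(206943/4 + sqrt(76 + sqrt(2)*sqrt(-13/4 + 0))) = sqrt(206943/4 + sqrt(76 + sqrt(2)*sqrt(-13/4))) = sqrt(206943/4 + sqrt(76 + sqrt(2)*(I*sqrt(13)/2))) = sqrt(206943/4 + sqrt(76 + I*sqrt(26)/2))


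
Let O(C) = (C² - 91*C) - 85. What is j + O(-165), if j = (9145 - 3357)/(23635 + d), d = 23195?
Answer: 987062219/23415 ≈ 42155.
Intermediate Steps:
O(C) = -85 + C² - 91*C
j = 2894/23415 (j = (9145 - 3357)/(23635 + 23195) = 5788/46830 = 5788*(1/46830) = 2894/23415 ≈ 0.12360)
j + O(-165) = 2894/23415 + (-85 + (-165)² - 91*(-165)) = 2894/23415 + (-85 + 27225 + 15015) = 2894/23415 + 42155 = 987062219/23415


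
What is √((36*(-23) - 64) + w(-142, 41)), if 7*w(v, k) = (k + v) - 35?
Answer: 2*I*√11165/7 ≈ 30.19*I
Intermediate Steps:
w(v, k) = -5 + k/7 + v/7 (w(v, k) = ((k + v) - 35)/7 = (-35 + k + v)/7 = -5 + k/7 + v/7)
√((36*(-23) - 64) + w(-142, 41)) = √((36*(-23) - 64) + (-5 + (⅐)*41 + (⅐)*(-142))) = √((-828 - 64) + (-5 + 41/7 - 142/7)) = √(-892 - 136/7) = √(-6380/7) = 2*I*√11165/7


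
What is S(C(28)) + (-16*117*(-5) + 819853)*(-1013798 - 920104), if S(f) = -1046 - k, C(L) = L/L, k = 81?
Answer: -1603616680253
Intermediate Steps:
C(L) = 1
S(f) = -1127 (S(f) = -1046 - 1*81 = -1046 - 81 = -1127)
S(C(28)) + (-16*117*(-5) + 819853)*(-1013798 - 920104) = -1127 + (-16*117*(-5) + 819853)*(-1013798 - 920104) = -1127 + (-1872*(-5) + 819853)*(-1933902) = -1127 + (9360 + 819853)*(-1933902) = -1127 + 829213*(-1933902) = -1127 - 1603616679126 = -1603616680253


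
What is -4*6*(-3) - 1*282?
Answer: -210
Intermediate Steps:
-4*6*(-3) - 1*282 = -24*(-3) - 282 = 72 - 282 = -210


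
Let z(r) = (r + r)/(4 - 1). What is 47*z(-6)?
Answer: -188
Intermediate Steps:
z(r) = 2*r/3 (z(r) = (2*r)/3 = (2*r)*(1/3) = 2*r/3)
47*z(-6) = 47*((2/3)*(-6)) = 47*(-4) = -188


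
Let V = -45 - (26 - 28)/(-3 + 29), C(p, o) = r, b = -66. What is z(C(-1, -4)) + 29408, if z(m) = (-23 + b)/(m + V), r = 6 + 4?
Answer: 13352389/454 ≈ 29411.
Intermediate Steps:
r = 10
C(p, o) = 10
V = -584/13 (V = -45 - (-2)/26 = -45 - 1*(-1/13) = -45 + 1/13 = -584/13 ≈ -44.923)
z(m) = -89/(-584/13 + m) (z(m) = (-23 - 66)/(m - 584/13) = -89/(-584/13 + m))
z(C(-1, -4)) + 29408 = -1157/(-584 + 13*10) + 29408 = -1157/(-584 + 130) + 29408 = -1157/(-454) + 29408 = -1157*(-1/454) + 29408 = 1157/454 + 29408 = 13352389/454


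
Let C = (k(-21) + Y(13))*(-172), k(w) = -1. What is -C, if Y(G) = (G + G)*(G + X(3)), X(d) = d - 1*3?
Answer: 57964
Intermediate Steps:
X(d) = -3 + d (X(d) = d - 3 = -3 + d)
Y(G) = 2*G² (Y(G) = (G + G)*(G + (-3 + 3)) = (2*G)*(G + 0) = (2*G)*G = 2*G²)
C = -57964 (C = (-1 + 2*13²)*(-172) = (-1 + 2*169)*(-172) = (-1 + 338)*(-172) = 337*(-172) = -57964)
-C = -1*(-57964) = 57964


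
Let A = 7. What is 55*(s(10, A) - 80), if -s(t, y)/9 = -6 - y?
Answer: 2035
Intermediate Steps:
s(t, y) = 54 + 9*y (s(t, y) = -9*(-6 - y) = 54 + 9*y)
55*(s(10, A) - 80) = 55*((54 + 9*7) - 80) = 55*((54 + 63) - 80) = 55*(117 - 80) = 55*37 = 2035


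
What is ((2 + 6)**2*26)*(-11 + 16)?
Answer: 8320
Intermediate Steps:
((2 + 6)**2*26)*(-11 + 16) = (8**2*26)*5 = (64*26)*5 = 1664*5 = 8320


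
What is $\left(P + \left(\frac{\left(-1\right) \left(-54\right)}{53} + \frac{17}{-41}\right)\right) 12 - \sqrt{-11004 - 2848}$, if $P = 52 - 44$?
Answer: $\frac{224364}{2173} - 2 i \sqrt{3463} \approx 103.25 - 117.69 i$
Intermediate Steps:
$P = 8$
$\left(P + \left(\frac{\left(-1\right) \left(-54\right)}{53} + \frac{17}{-41}\right)\right) 12 - \sqrt{-11004 - 2848} = \left(8 + \left(\frac{\left(-1\right) \left(-54\right)}{53} + \frac{17}{-41}\right)\right) 12 - \sqrt{-11004 - 2848} = \left(8 + \left(54 \cdot \frac{1}{53} + 17 \left(- \frac{1}{41}\right)\right)\right) 12 - \sqrt{-13852} = \left(8 + \left(\frac{54}{53} - \frac{17}{41}\right)\right) 12 - 2 i \sqrt{3463} = \left(8 + \frac{1313}{2173}\right) 12 - 2 i \sqrt{3463} = \frac{18697}{2173} \cdot 12 - 2 i \sqrt{3463} = \frac{224364}{2173} - 2 i \sqrt{3463}$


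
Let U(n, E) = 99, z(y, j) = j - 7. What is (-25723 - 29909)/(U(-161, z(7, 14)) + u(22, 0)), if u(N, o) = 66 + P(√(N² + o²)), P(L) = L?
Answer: -55632/187 ≈ -297.50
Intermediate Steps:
z(y, j) = -7 + j
u(N, o) = 66 + √(N² + o²)
(-25723 - 29909)/(U(-161, z(7, 14)) + u(22, 0)) = (-25723 - 29909)/(99 + (66 + √(22² + 0²))) = -55632/(99 + (66 + √(484 + 0))) = -55632/(99 + (66 + √484)) = -55632/(99 + (66 + 22)) = -55632/(99 + 88) = -55632/187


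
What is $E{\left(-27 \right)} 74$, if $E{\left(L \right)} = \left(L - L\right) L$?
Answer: $0$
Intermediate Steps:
$E{\left(L \right)} = 0$ ($E{\left(L \right)} = 0 L = 0$)
$E{\left(-27 \right)} 74 = 0 \cdot 74 = 0$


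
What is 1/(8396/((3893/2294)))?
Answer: 3893/19260424 ≈ 0.00020212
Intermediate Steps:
1/(8396/((3893/2294))) = 1/(8396/((3893*(1/2294)))) = 1/(8396/(3893/2294)) = 1/(8396*(2294/3893)) = 1/(19260424/3893) = 3893/19260424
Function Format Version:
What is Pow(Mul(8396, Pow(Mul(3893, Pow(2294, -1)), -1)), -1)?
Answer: Rational(3893, 19260424) ≈ 0.00020212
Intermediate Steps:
Pow(Mul(8396, Pow(Mul(3893, Pow(2294, -1)), -1)), -1) = Pow(Mul(8396, Pow(Mul(3893, Rational(1, 2294)), -1)), -1) = Pow(Mul(8396, Pow(Rational(3893, 2294), -1)), -1) = Pow(Mul(8396, Rational(2294, 3893)), -1) = Pow(Rational(19260424, 3893), -1) = Rational(3893, 19260424)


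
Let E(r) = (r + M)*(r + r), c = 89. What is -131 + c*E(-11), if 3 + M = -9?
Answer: 44903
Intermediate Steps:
M = -12 (M = -3 - 9 = -12)
E(r) = 2*r*(-12 + r) (E(r) = (r - 12)*(r + r) = (-12 + r)*(2*r) = 2*r*(-12 + r))
-131 + c*E(-11) = -131 + 89*(2*(-11)*(-12 - 11)) = -131 + 89*(2*(-11)*(-23)) = -131 + 89*506 = -131 + 45034 = 44903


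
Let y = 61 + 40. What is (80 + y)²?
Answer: 32761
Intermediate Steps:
y = 101
(80 + y)² = (80 + 101)² = 181² = 32761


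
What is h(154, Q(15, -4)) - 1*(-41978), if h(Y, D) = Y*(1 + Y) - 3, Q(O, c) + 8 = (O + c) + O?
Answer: 65845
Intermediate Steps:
Q(O, c) = -8 + c + 2*O (Q(O, c) = -8 + ((O + c) + O) = -8 + (c + 2*O) = -8 + c + 2*O)
h(Y, D) = -3 + Y*(1 + Y)
h(154, Q(15, -4)) - 1*(-41978) = (-3 + 154 + 154²) - 1*(-41978) = (-3 + 154 + 23716) + 41978 = 23867 + 41978 = 65845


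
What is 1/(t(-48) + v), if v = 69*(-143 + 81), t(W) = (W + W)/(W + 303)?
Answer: -85/363662 ≈ -0.00023373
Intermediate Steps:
t(W) = 2*W/(303 + W) (t(W) = (2*W)/(303 + W) = 2*W/(303 + W))
v = -4278 (v = 69*(-62) = -4278)
1/(t(-48) + v) = 1/(2*(-48)/(303 - 48) - 4278) = 1/(2*(-48)/255 - 4278) = 1/(2*(-48)*(1/255) - 4278) = 1/(-32/85 - 4278) = 1/(-363662/85) = -85/363662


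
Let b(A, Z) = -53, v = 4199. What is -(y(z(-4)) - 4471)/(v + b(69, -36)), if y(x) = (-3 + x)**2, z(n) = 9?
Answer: 4435/4146 ≈ 1.0697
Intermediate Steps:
-(y(z(-4)) - 4471)/(v + b(69, -36)) = -((-3 + 9)**2 - 4471)/(4199 - 53) = -(6**2 - 4471)/4146 = -(36 - 4471)/4146 = -(-4435)/4146 = -1*(-4435/4146) = 4435/4146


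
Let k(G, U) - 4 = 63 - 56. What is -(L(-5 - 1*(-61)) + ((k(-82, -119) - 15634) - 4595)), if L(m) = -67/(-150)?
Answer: 3032633/150 ≈ 20218.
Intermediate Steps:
k(G, U) = 11 (k(G, U) = 4 + (63 - 56) = 4 + 7 = 11)
L(m) = 67/150 (L(m) = -67*(-1/150) = 67/150)
-(L(-5 - 1*(-61)) + ((k(-82, -119) - 15634) - 4595)) = -(67/150 + ((11 - 15634) - 4595)) = -(67/150 + (-15623 - 4595)) = -(67/150 - 20218) = -1*(-3032633/150) = 3032633/150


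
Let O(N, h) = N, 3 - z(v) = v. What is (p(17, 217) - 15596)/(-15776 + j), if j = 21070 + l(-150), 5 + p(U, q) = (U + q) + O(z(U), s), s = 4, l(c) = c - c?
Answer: -15381/5294 ≈ -2.9054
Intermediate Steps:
z(v) = 3 - v
l(c) = 0
p(U, q) = -2 + q (p(U, q) = -5 + ((U + q) + (3 - U)) = -5 + (3 + q) = -2 + q)
j = 21070 (j = 21070 + 0 = 21070)
(p(17, 217) - 15596)/(-15776 + j) = ((-2 + 217) - 15596)/(-15776 + 21070) = (215 - 15596)/5294 = -15381*1/5294 = -15381/5294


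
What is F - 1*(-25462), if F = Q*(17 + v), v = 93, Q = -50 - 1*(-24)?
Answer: 22602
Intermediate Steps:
Q = -26 (Q = -50 + 24 = -26)
F = -2860 (F = -26*(17 + 93) = -26*110 = -2860)
F - 1*(-25462) = -2860 - 1*(-25462) = -2860 + 25462 = 22602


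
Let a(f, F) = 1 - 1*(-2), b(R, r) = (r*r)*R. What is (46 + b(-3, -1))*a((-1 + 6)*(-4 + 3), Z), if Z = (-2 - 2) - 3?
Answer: 129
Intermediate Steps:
b(R, r) = R*r² (b(R, r) = r²*R = R*r²)
Z = -7 (Z = -4 - 3 = -7)
a(f, F) = 3 (a(f, F) = 1 + 2 = 3)
(46 + b(-3, -1))*a((-1 + 6)*(-4 + 3), Z) = (46 - 3*(-1)²)*3 = (46 - 3*1)*3 = (46 - 3)*3 = 43*3 = 129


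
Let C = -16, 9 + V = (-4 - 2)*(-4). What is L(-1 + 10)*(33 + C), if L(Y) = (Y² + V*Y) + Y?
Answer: 3825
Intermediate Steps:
V = 15 (V = -9 + (-4 - 2)*(-4) = -9 - 6*(-4) = -9 + 24 = 15)
L(Y) = Y² + 16*Y (L(Y) = (Y² + 15*Y) + Y = Y² + 16*Y)
L(-1 + 10)*(33 + C) = ((-1 + 10)*(16 + (-1 + 10)))*(33 - 16) = (9*(16 + 9))*17 = (9*25)*17 = 225*17 = 3825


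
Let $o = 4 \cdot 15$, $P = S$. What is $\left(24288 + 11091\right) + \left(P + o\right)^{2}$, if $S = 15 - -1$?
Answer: $41155$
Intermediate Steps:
$S = 16$ ($S = 15 + 1 = 16$)
$P = 16$
$o = 60$
$\left(24288 + 11091\right) + \left(P + o\right)^{2} = \left(24288 + 11091\right) + \left(16 + 60\right)^{2} = 35379 + 76^{2} = 35379 + 5776 = 41155$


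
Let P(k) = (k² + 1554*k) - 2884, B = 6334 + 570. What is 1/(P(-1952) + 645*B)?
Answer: 1/5227092 ≈ 1.9131e-7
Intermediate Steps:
B = 6904
P(k) = -2884 + k² + 1554*k
1/(P(-1952) + 645*B) = 1/((-2884 + (-1952)² + 1554*(-1952)) + 645*6904) = 1/((-2884 + 3810304 - 3033408) + 4453080) = 1/(774012 + 4453080) = 1/5227092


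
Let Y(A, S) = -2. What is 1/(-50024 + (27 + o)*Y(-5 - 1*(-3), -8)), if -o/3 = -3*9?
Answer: -1/50240 ≈ -1.9904e-5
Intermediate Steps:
o = 81 (o = -(-9)*9 = -3*(-27) = 81)
1/(-50024 + (27 + o)*Y(-5 - 1*(-3), -8)) = 1/(-50024 + (27 + 81)*(-2)) = 1/(-50024 + 108*(-2)) = 1/(-50024 - 216) = 1/(-50240) = -1/50240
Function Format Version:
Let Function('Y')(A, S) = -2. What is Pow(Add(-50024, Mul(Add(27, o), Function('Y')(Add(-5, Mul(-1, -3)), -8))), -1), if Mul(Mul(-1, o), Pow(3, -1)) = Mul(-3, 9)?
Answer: Rational(-1, 50240) ≈ -1.9904e-5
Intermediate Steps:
o = 81 (o = Mul(-3, Mul(-3, 9)) = Mul(-3, -27) = 81)
Pow(Add(-50024, Mul(Add(27, o), Function('Y')(Add(-5, Mul(-1, -3)), -8))), -1) = Pow(Add(-50024, Mul(Add(27, 81), -2)), -1) = Pow(Add(-50024, Mul(108, -2)), -1) = Pow(Add(-50024, -216), -1) = Pow(-50240, -1) = Rational(-1, 50240)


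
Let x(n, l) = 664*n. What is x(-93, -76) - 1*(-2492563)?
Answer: 2430811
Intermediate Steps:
x(-93, -76) - 1*(-2492563) = 664*(-93) - 1*(-2492563) = -61752 + 2492563 = 2430811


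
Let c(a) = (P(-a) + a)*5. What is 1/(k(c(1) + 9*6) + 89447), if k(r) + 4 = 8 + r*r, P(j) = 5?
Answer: 1/96507 ≈ 1.0362e-5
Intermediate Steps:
c(a) = 25 + 5*a (c(a) = (5 + a)*5 = 25 + 5*a)
k(r) = 4 + r² (k(r) = -4 + (8 + r*r) = -4 + (8 + r²) = 4 + r²)
1/(k(c(1) + 9*6) + 89447) = 1/((4 + ((25 + 5*1) + 9*6)²) + 89447) = 1/((4 + ((25 + 5) + 54)²) + 89447) = 1/((4 + (30 + 54)²) + 89447) = 1/((4 + 84²) + 89447) = 1/((4 + 7056) + 89447) = 1/(7060 + 89447) = 1/96507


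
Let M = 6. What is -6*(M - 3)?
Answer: -18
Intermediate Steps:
-6*(M - 3) = -6*(6 - 3) = -6*3 = -18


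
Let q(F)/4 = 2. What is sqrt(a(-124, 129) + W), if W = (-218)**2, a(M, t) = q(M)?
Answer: 2*sqrt(11883) ≈ 218.02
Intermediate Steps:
q(F) = 8 (q(F) = 4*2 = 8)
a(M, t) = 8
W = 47524
sqrt(a(-124, 129) + W) = sqrt(8 + 47524) = sqrt(47532) = 2*sqrt(11883)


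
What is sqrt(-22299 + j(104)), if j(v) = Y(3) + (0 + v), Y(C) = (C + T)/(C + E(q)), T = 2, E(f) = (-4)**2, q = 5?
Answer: 10*I*sqrt(80123)/19 ≈ 148.98*I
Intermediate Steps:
E(f) = 16
Y(C) = (2 + C)/(16 + C) (Y(C) = (C + 2)/(C + 16) = (2 + C)/(16 + C))
j(v) = 5/19 + v (j(v) = (2 + 3)/(16 + 3) + (0 + v) = 5/19 + v)
sqrt(-22299 + j(104)) = sqrt(-22299 + (5/19 + 104)) = sqrt(-22299 + 1981/19) = sqrt(-421700/19) = 10*I*sqrt(80123)/19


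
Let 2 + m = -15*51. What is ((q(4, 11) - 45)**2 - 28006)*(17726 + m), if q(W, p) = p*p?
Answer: -376998570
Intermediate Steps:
q(W, p) = p**2
m = -767 (m = -2 - 15*51 = -2 - 765 = -767)
((q(4, 11) - 45)**2 - 28006)*(17726 + m) = ((11**2 - 45)**2 - 28006)*(17726 - 767) = ((121 - 45)**2 - 28006)*16959 = (76**2 - 28006)*16959 = (5776 - 28006)*16959 = -22230*16959 = -376998570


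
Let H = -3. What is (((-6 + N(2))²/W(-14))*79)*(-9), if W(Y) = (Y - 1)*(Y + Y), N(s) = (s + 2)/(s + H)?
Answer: -1185/7 ≈ -169.29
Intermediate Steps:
N(s) = (2 + s)/(-3 + s) (N(s) = (s + 2)/(s - 3) = (2 + s)/(-3 + s))
W(Y) = 2*Y*(-1 + Y) (W(Y) = (-1 + Y)*(2*Y) = 2*Y*(-1 + Y))
(((-6 + N(2))²/W(-14))*79)*(-9) = (((-6 + (2 + 2)/(-3 + 2))²/((2*(-14)*(-1 - 14))))*79)*(-9) = (((-6 + 4/(-1))²/((2*(-14)*(-15))))*79)*(-9) = (((-6 - 1*4)²/420)*79)*(-9) = (((-6 - 4)²*(1/420))*79)*(-9) = (((-10)²*(1/420))*79)*(-9) = ((100*(1/420))*79)*(-9) = ((5/21)*79)*(-9) = (395/21)*(-9) = -1185/7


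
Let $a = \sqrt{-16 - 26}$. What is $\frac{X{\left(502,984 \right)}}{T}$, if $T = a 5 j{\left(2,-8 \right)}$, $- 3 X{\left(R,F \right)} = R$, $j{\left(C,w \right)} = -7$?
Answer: $- \frac{251 i \sqrt{42}}{2205} \approx - 0.73772 i$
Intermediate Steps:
$a = i \sqrt{42}$ ($a = \sqrt{-42} = i \sqrt{42} \approx 6.4807 i$)
$X{\left(R,F \right)} = - \frac{R}{3}$
$T = - 35 i \sqrt{42}$ ($T = i \sqrt{42} \cdot 5 \left(-7\right) = 5 i \sqrt{42} \left(-7\right) = - 35 i \sqrt{42} \approx - 226.83 i$)
$\frac{X{\left(502,984 \right)}}{T} = \frac{\left(- \frac{1}{3}\right) 502}{\left(-35\right) i \sqrt{42}} = - \frac{502 \frac{i \sqrt{42}}{1470}}{3} = - \frac{251 i \sqrt{42}}{2205}$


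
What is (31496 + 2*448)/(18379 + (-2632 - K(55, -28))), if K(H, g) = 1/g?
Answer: 906976/440917 ≈ 2.0570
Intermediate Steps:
(31496 + 2*448)/(18379 + (-2632 - K(55, -28))) = (31496 + 2*448)/(18379 + (-2632 - 1/(-28))) = (31496 + 896)/(18379 + (-2632 - 1*(-1/28))) = 32392/(18379 + (-2632 + 1/28)) = 32392/(18379 - 73695/28) = 32392/(440917/28) = 32392*(28/440917) = 906976/440917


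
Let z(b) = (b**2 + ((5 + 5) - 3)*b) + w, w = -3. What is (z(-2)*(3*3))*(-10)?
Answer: 1170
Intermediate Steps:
z(b) = -3 + b**2 + 7*b (z(b) = (b**2 + ((5 + 5) - 3)*b) - 3 = (b**2 + (10 - 3)*b) - 3 = (b**2 + 7*b) - 3 = -3 + b**2 + 7*b)
(z(-2)*(3*3))*(-10) = ((-3 + (-2)**2 + 7*(-2))*(3*3))*(-10) = ((-3 + 4 - 14)*9)*(-10) = -13*9*(-10) = -117*(-10) = 1170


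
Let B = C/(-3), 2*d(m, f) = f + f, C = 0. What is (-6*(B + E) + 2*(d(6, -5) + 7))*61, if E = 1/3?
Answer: 122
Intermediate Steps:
d(m, f) = f (d(m, f) = (f + f)/2 = (2*f)/2 = f)
E = ⅓ ≈ 0.33333
B = 0 (B = 0/(-3) = 0*(-⅓) = 0)
(-6*(B + E) + 2*(d(6, -5) + 7))*61 = (-6*(0 + ⅓) + 2*(-5 + 7))*61 = (-6*⅓ + 2*2)*61 = (-2 + 4)*61 = 2*61 = 122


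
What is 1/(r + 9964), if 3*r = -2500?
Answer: 3/27392 ≈ 0.00010952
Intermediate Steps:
r = -2500/3 (r = (⅓)*(-2500) = -2500/3 ≈ -833.33)
1/(r + 9964) = 1/(-2500/3 + 9964) = 1/(27392/3) = 3/27392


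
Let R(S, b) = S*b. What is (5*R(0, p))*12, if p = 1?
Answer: 0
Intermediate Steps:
(5*R(0, p))*12 = (5*(0*1))*12 = (5*0)*12 = 0*12 = 0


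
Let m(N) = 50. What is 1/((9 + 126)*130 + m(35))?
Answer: 1/17600 ≈ 5.6818e-5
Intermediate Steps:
1/((9 + 126)*130 + m(35)) = 1/((9 + 126)*130 + 50) = 1/(135*130 + 50) = 1/(17550 + 50) = 1/17600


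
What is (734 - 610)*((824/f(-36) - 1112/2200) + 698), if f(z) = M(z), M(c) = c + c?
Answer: 210548776/2475 ≈ 85070.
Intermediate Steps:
M(c) = 2*c
f(z) = 2*z
(734 - 610)*((824/f(-36) - 1112/2200) + 698) = (734 - 610)*((824/((2*(-36))) - 1112/2200) + 698) = 124*((824/(-72) - 1112*1/2200) + 698) = 124*((824*(-1/72) - 139/275) + 698) = 124*((-103/9 - 139/275) + 698) = 124*(-29576/2475 + 698) = 124*(1697974/2475) = 210548776/2475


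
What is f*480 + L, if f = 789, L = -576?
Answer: 378144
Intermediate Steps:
f*480 + L = 789*480 - 576 = 378720 - 576 = 378144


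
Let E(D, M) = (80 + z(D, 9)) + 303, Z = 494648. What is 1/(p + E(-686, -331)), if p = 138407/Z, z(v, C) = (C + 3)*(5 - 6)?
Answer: 494648/183652815 ≈ 0.0026934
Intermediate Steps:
z(v, C) = -3 - C (z(v, C) = (3 + C)*(-1) = -3 - C)
E(D, M) = 371 (E(D, M) = (80 + (-3 - 1*9)) + 303 = (80 + (-3 - 9)) + 303 = (80 - 12) + 303 = 68 + 303 = 371)
p = 138407/494648 ≈ 0.27981
1/(p + E(-686, -331)) = 1/(138407/494648 + 371) = 1/(183652815/494648) = 494648/183652815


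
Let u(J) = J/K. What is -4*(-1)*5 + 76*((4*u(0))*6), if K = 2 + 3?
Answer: 20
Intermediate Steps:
K = 5
u(J) = J/5
-4*(-1)*5 + 76*((4*u(0))*6) = -4*(-1)*5 + 76*((4*((⅕)*0))*6) = 4*5 + 76*((4*0)*6) = 20 + 76*(0*6) = 20 + 76*0 = 20 + 0 = 20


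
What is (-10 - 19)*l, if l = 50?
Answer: -1450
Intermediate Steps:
(-10 - 19)*l = (-10 - 19)*50 = -29*50 = -1450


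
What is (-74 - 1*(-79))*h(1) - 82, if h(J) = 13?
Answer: -17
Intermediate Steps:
(-74 - 1*(-79))*h(1) - 82 = (-74 - 1*(-79))*13 - 82 = (-74 + 79)*13 - 82 = 5*13 - 82 = 65 - 82 = -17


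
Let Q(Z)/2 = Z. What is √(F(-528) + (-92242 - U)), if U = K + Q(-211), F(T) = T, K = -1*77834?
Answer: I*√14514 ≈ 120.47*I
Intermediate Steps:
K = -77834
Q(Z) = 2*Z
U = -78256 (U = -77834 + 2*(-211) = -77834 - 422 = -78256)
√(F(-528) + (-92242 - U)) = √(-528 + (-92242 - 1*(-78256))) = √(-528 + (-92242 + 78256)) = √(-528 - 13986) = √(-14514) = I*√14514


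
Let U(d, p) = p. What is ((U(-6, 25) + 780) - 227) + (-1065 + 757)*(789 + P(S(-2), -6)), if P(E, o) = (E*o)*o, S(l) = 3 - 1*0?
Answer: -275698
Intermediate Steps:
S(l) = 3 (S(l) = 3 + 0 = 3)
P(E, o) = E*o**2
((U(-6, 25) + 780) - 227) + (-1065 + 757)*(789 + P(S(-2), -6)) = ((25 + 780) - 227) + (-1065 + 757)*(789 + 3*(-6)**2) = (805 - 227) - 308*(789 + 3*36) = 578 - 308*(789 + 108) = 578 - 308*897 = 578 - 276276 = -275698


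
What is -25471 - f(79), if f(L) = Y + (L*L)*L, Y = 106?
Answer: -518616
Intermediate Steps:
f(L) = 106 + L³ (f(L) = 106 + (L*L)*L = 106 + L²*L = 106 + L³)
-25471 - f(79) = -25471 - (106 + 79³) = -25471 - (106 + 493039) = -25471 - 1*493145 = -25471 - 493145 = -518616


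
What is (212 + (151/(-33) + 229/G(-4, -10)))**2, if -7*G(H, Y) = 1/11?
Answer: 330675601936/1089 ≈ 3.0365e+8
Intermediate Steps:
G(H, Y) = -1/77 (G(H, Y) = -1/7/11 = -1/7*1/11 = -1/77)
(212 + (151/(-33) + 229/G(-4, -10)))**2 = (212 + (151/(-33) + 229/(-1/77)))**2 = (212 + (151*(-1/33) + 229*(-77)))**2 = (212 + (-151/33 - 17633))**2 = (212 - 582040/33)**2 = (-575044/33)**2 = 330675601936/1089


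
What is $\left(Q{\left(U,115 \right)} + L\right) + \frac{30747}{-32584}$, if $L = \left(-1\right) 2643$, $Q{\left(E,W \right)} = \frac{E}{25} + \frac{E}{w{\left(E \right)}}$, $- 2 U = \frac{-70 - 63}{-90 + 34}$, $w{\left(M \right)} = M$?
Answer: $- \frac{4305961137}{1629200} \approx -2643.0$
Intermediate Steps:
$U = - \frac{19}{16}$ ($U = - \frac{\left(-70 - 63\right) \frac{1}{-90 + 34}}{2} = - \frac{\left(-133\right) \frac{1}{-56}}{2} = - \frac{\left(-133\right) \left(- \frac{1}{56}\right)}{2} = \left(- \frac{1}{2}\right) \frac{19}{8} = - \frac{19}{16} \approx -1.1875$)
$Q{\left(E,W \right)} = 1 + \frac{E}{25}$ ($Q{\left(E,W \right)} = \frac{E}{25} + \frac{E}{E} = E \frac{1}{25} + 1 = \frac{E}{25} + 1 = 1 + \frac{E}{25}$)
$L = -2643$
$\left(Q{\left(U,115 \right)} + L\right) + \frac{30747}{-32584} = \left(\left(1 + \frac{1}{25} \left(- \frac{19}{16}\right)\right) - 2643\right) + \frac{30747}{-32584} = \left(\left(1 - \frac{19}{400}\right) - 2643\right) + 30747 \left(- \frac{1}{32584}\right) = \left(\frac{381}{400} - 2643\right) - \frac{30747}{32584} = - \frac{1056819}{400} - \frac{30747}{32584} = - \frac{4305961137}{1629200}$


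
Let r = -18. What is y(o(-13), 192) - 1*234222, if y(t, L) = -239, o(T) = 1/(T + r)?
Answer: -234461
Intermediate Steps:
o(T) = 1/(-18 + T) (o(T) = 1/(T - 18) = 1/(-18 + T))
y(o(-13), 192) - 1*234222 = -239 - 1*234222 = -239 - 234222 = -234461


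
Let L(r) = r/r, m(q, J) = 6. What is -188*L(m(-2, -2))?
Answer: -188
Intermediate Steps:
L(r) = 1
-188*L(m(-2, -2)) = -188*1 = -188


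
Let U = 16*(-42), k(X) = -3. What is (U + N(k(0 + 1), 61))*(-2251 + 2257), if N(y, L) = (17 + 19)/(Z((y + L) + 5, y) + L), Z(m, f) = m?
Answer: -124938/31 ≈ -4030.3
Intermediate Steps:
N(y, L) = 36/(5 + y + 2*L) (N(y, L) = (17 + 19)/(((y + L) + 5) + L) = 36/(((L + y) + 5) + L) = 36/((5 + L + y) + L) = 36/(5 + y + 2*L))
U = -672
(U + N(k(0 + 1), 61))*(-2251 + 2257) = (-672 + 36/(5 - 3 + 2*61))*(-2251 + 2257) = (-672 + 36/(5 - 3 + 122))*6 = (-672 + 36/124)*6 = (-672 + 36*(1/124))*6 = (-672 + 9/31)*6 = -20823/31*6 = -124938/31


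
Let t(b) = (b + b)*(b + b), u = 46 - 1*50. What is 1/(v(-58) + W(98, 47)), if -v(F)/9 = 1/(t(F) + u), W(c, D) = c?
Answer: 4484/439429 ≈ 0.010204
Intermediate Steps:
u = -4 (u = 46 - 50 = -4)
t(b) = 4*b² (t(b) = (2*b)*(2*b) = 4*b²)
v(F) = -9/(-4 + 4*F²) (v(F) = -9/(4*F² - 4) = -9/(-4 + 4*F²))
1/(v(-58) + W(98, 47)) = 1/(-9/(-4 + 4*(-58)²) + 98) = 1/(-9/(-4 + 4*3364) + 98) = 1/(-9/(-4 + 13456) + 98) = 1/(-9/13452 + 98) = 1/(-9*1/13452 + 98) = 1/(-3/4484 + 98) = 1/(439429/4484) = 4484/439429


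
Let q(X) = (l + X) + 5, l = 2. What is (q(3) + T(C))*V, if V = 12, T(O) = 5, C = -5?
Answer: 180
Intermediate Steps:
q(X) = 7 + X (q(X) = (2 + X) + 5 = 7 + X)
(q(3) + T(C))*V = ((7 + 3) + 5)*12 = (10 + 5)*12 = 15*12 = 180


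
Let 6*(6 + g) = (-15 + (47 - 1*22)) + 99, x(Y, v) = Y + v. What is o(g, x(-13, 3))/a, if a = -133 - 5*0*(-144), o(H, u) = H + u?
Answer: -13/798 ≈ -0.016291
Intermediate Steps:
g = 73/6 (g = -6 + ((-15 + (47 - 1*22)) + 99)/6 = -6 + ((-15 + (47 - 22)) + 99)/6 = -6 + ((-15 + 25) + 99)/6 = -6 + (10 + 99)/6 = -6 + (⅙)*109 = -6 + 109/6 = 73/6 ≈ 12.167)
a = -133 (a = -133 + 0*(-144) = -133 + 0 = -133)
o(g, x(-13, 3))/a = (73/6 + (-13 + 3))/(-133) = (73/6 - 10)*(-1/133) = (13/6)*(-1/133) = -13/798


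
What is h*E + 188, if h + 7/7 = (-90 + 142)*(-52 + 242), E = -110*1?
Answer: -1086502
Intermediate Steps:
E = -110
h = 9879 (h = -1 + (-90 + 142)*(-52 + 242) = -1 + 52*190 = -1 + 9880 = 9879)
h*E + 188 = 9879*(-110) + 188 = -1086690 + 188 = -1086502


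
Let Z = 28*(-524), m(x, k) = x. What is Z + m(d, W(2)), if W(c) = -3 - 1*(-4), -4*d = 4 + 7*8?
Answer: -14687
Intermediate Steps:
d = -15 (d = -(4 + 7*8)/4 = -(4 + 56)/4 = -¼*60 = -15)
W(c) = 1 (W(c) = -3 + 4 = 1)
Z = -14672
Z + m(d, W(2)) = -14672 - 15 = -14687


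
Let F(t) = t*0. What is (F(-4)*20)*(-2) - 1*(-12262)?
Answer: 12262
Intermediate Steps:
F(t) = 0
(F(-4)*20)*(-2) - 1*(-12262) = (0*20)*(-2) - 1*(-12262) = 0*(-2) + 12262 = 0 + 12262 = 12262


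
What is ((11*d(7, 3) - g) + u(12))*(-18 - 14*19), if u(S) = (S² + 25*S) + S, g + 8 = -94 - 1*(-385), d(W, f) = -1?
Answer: -46008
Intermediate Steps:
g = 283 (g = -8 + (-94 - 1*(-385)) = -8 + (-94 + 385) = -8 + 291 = 283)
u(S) = S² + 26*S
((11*d(7, 3) - g) + u(12))*(-18 - 14*19) = ((11*(-1) - 1*283) + 12*(26 + 12))*(-18 - 14*19) = ((-11 - 283) + 12*38)*(-18 - 266) = (-294 + 456)*(-284) = 162*(-284) = -46008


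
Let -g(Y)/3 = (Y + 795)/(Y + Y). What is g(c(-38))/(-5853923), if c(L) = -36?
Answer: -253/46831384 ≈ -5.4024e-6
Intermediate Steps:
g(Y) = -3*(795 + Y)/(2*Y) (g(Y) = -3*(Y + 795)/(Y + Y) = -3*(795 + Y)/(2*Y))
g(c(-38))/(-5853923) = ((3/2)*(-795 - 1*(-36))/(-36))/(-5853923) = ((3/2)*(-1/36)*(-795 + 36))*(-1/5853923) = ((3/2)*(-1/36)*(-759))*(-1/5853923) = (253/8)*(-1/5853923) = -253/46831384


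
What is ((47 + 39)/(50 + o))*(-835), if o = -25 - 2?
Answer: -71810/23 ≈ -3122.2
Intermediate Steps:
o = -27
((47 + 39)/(50 + o))*(-835) = ((47 + 39)/(50 - 27))*(-835) = (86/23)*(-835) = -71810/23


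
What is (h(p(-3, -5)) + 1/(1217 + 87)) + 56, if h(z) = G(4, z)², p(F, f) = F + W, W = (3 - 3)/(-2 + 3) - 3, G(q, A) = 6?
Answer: 119969/1304 ≈ 92.001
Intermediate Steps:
W = -3 (W = 0/1 - 3 = 0*1 - 3 = 0 - 3 = -3)
p(F, f) = -3 + F (p(F, f) = F - 3 = -3 + F)
h(z) = 36 (h(z) = 6² = 36)
(h(p(-3, -5)) + 1/(1217 + 87)) + 56 = (36 + 1/(1217 + 87)) + 56 = (36 + 1/1304) + 56 = 46945/1304 + 56 = 119969/1304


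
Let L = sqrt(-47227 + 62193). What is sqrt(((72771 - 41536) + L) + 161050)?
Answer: sqrt(192285 + sqrt(14966)) ≈ 438.64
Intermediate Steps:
L = sqrt(14966) ≈ 122.34
sqrt(((72771 - 41536) + L) + 161050) = sqrt(((72771 - 41536) + sqrt(14966)) + 161050) = sqrt((31235 + sqrt(14966)) + 161050) = sqrt(192285 + sqrt(14966))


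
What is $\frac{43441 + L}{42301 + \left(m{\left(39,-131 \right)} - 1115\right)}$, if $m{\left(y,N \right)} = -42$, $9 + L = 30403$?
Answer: $\frac{73835}{41144} \approx 1.7945$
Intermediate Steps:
$L = 30394$ ($L = -9 + 30403 = 30394$)
$\frac{43441 + L}{42301 + \left(m{\left(39,-131 \right)} - 1115\right)} = \frac{43441 + 30394}{42301 - 1157} = \frac{73835}{42301 - 1157} = \frac{73835}{41144}$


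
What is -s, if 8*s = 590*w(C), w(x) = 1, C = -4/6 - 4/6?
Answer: -295/4 ≈ -73.750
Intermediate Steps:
C = -4/3 (C = -4*⅙ - 4*⅙ = -⅔ - ⅔ = -4/3 ≈ -1.3333)
s = 295/4 (s = (590*1)/8 = (⅛)*590 = 295/4 ≈ 73.750)
-s = -1*295/4 = -295/4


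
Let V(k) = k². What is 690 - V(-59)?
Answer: -2791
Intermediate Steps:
690 - V(-59) = 690 - 1*(-59)² = 690 - 1*3481 = 690 - 3481 = -2791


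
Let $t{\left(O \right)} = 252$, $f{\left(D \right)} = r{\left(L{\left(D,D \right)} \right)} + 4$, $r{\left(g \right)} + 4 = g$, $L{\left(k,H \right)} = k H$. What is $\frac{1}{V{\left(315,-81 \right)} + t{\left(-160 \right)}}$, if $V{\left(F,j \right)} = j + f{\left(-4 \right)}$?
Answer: $\frac{1}{187} \approx 0.0053476$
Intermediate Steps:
$L{\left(k,H \right)} = H k$
$r{\left(g \right)} = -4 + g$
$f{\left(D \right)} = D^{2}$ ($f{\left(D \right)} = \left(-4 + D D\right) + 4 = \left(-4 + D^{2}\right) + 4 = D^{2}$)
$V{\left(F,j \right)} = 16 + j$ ($V{\left(F,j \right)} = j + \left(-4\right)^{2} = j + 16 = 16 + j$)
$\frac{1}{V{\left(315,-81 \right)} + t{\left(-160 \right)}} = \frac{1}{\left(16 - 81\right) + 252} = \frac{1}{-65 + 252} = \frac{1}{187}$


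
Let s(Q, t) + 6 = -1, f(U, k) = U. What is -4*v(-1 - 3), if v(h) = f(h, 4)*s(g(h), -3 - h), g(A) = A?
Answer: -112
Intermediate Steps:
s(Q, t) = -7 (s(Q, t) = -6 - 1 = -7)
v(h) = -7*h (v(h) = h*(-7) = -7*h)
-4*v(-1 - 3) = -(-28)*(-1 - 3) = -(-28)*(-4) = -4*28 = -112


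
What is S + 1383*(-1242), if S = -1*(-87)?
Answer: -1717599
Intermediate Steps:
S = 87
S + 1383*(-1242) = 87 + 1383*(-1242) = 87 - 1717686 = -1717599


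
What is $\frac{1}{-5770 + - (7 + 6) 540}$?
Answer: $- \frac{1}{12790} \approx -7.8186 \cdot 10^{-5}$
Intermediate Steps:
$\frac{1}{-5770 + - (7 + 6) 540} = \frac{1}{-5770 + \left(-1\right) 13 \cdot 540} = \frac{1}{-5770 - 7020} = \frac{1}{-12790} = - \frac{1}{12790}$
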